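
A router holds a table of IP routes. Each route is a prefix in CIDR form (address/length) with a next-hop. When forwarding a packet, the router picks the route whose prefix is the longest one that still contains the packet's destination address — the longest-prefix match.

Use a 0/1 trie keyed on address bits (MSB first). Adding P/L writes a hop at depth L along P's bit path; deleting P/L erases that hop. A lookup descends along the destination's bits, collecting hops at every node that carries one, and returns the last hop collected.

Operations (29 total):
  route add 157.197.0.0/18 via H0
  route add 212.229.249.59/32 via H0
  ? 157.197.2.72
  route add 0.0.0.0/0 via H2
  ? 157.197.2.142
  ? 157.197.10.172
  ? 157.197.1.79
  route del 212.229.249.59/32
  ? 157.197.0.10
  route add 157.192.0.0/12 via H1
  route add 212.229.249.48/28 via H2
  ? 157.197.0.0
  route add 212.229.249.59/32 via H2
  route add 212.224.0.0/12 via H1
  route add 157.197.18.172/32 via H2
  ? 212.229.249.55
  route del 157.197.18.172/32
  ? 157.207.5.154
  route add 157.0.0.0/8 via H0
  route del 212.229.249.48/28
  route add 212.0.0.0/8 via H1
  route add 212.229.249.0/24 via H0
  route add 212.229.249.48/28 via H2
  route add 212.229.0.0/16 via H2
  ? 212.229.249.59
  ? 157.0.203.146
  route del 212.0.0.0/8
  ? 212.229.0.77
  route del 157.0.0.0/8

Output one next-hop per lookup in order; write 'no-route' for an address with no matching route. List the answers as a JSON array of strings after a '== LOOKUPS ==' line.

Process each operation:
  add 157.197.0.0/18 -> H0 at depth 18
  add 212.229.249.59/32 -> H0 at depth 32
  Q 157.197.2.72: descend 100111011100010100 ; hops seen [H0] ; pick H0
  add 0.0.0.0/0 -> H2 at depth 0
  Q 157.197.2.142: descend 100111011100010100 ; hops seen [H2,H0] ; pick H0
  Q 157.197.10.172: descend 100111011100010100 ; hops seen [H2,H0] ; pick H0
  Q 157.197.1.79: descend 100111011100010100 ; hops seen [H2,H0] ; pick H0
  - 212.229.249.59/32 clear@32
  Q 157.197.0.10: descend 100111011100010100 ; hops seen [H2,H0] ; pick H0
  add 157.192.0.0/12 -> H1 at depth 12
  add 212.229.249.48/28 -> H2 at depth 28
  Q 157.197.0.0: descend 100111011100010100 ; hops seen [H2,H1,H0] ; pick H0
  add 212.229.249.59/32 -> H2 at depth 32
  add 212.224.0.0/12 -> H1 at depth 12
  add 157.197.18.172/32 -> H2 at depth 32
  Q 212.229.249.55: descend 1101010011100101111110010011 ; hops seen [H2,H1,H2] ; pick H2
  - 157.197.18.172/32 clear@32
  Q 157.207.5.154: descend 100111011100 ; hops seen [H2,H1] ; pick H1
  add 157.0.0.0/8 -> H0 at depth 8
  - 212.229.249.48/28 clear@28
  add 212.0.0.0/8 -> H1 at depth 8
  add 212.229.249.0/24 -> H0 at depth 24
  add 212.229.249.48/28 -> H2 at depth 28
  add 212.229.0.0/16 -> H2 at depth 16
  Q 212.229.249.59: descend 11010100111001011111100100111011 ; hops seen [H2,H1,H1,H2,H0,H2,H2] ; pick H2
  Q 157.0.203.146: descend 10011101 ; hops seen [H2,H0] ; pick H0
  - 212.0.0.0/8 clear@8
  Q 212.229.0.77: descend 1101010011100101 ; hops seen [H2,H1,H2] ; pick H2
  - 157.0.0.0/8 clear@8

== LOOKUPS ==
["H0","H0","H0","H0","H0","H0","H2","H1","H2","H0","H2"]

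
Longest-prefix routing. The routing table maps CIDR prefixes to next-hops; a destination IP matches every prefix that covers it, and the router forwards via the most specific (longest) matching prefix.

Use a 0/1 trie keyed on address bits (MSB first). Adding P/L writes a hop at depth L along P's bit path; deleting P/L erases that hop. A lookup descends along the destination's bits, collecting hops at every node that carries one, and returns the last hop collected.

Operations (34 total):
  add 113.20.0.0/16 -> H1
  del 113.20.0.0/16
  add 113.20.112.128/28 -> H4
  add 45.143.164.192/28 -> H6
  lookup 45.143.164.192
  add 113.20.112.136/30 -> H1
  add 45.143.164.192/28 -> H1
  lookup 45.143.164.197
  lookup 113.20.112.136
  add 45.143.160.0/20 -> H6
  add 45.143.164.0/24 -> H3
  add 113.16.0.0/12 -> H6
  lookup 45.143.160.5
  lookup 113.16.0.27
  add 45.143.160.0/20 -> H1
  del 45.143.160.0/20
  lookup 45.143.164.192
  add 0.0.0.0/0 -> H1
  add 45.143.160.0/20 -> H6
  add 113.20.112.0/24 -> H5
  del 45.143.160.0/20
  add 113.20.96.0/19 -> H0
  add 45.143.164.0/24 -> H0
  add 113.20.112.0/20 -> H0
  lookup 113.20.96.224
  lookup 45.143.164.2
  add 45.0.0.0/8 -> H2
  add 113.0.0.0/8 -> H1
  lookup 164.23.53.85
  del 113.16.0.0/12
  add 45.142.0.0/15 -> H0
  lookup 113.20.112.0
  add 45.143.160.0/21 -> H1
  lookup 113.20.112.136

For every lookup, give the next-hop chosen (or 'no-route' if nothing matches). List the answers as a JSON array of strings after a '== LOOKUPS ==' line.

Trace:
  add 113.20.0.0/16 -> H1 at depth 16
  del 113.20.0.0/16 (clear depth 16)
  add 113.20.112.128/28 -> H4 at depth 28
  add 45.143.164.192/28 -> H6 at depth 28
  Q 45.143.164.192: descend 0010110110001111101001001100 ; hops seen [H6] ; pick H6
  add 113.20.112.136/30 -> H1 at depth 30
  add 45.143.164.192/28 -> H1 at depth 28
  Q 45.143.164.197: descend 0010110110001111101001001100 ; hops seen [H1] ; pick H1
  Q 113.20.112.136: descend 011100010001010001110000100010 ; hops seen [H4,H1] ; pick H1
  add 45.143.160.0/20 -> H6 at depth 20
  add 45.143.164.0/24 -> H3 at depth 24
  add 113.16.0.0/12 -> H6 at depth 12
  Q 45.143.160.5: descend 001011011000111110100 ; hops seen [H6] ; pick H6
  Q 113.16.0.27: descend 0111000100010 ; hops seen [H6] ; pick H6
  add 45.143.160.0/20 -> H1 at depth 20
  del 45.143.160.0/20 (clear depth 20)
  Q 45.143.164.192: descend 0010110110001111101001001100 ; hops seen [H3,H1] ; pick H1
  add 0.0.0.0/0 -> H1 at depth 0
  add 45.143.160.0/20 -> H6 at depth 20
  add 113.20.112.0/24 -> H5 at depth 24
  del 45.143.160.0/20 (clear depth 20)
  add 113.20.96.0/19 -> H0 at depth 19
  add 45.143.164.0/24 -> H0 at depth 24
  add 113.20.112.0/20 -> H0 at depth 20
  Q 113.20.96.224: descend 0111000100010100011 ; hops seen [H1,H6,H0] ; pick H0
  Q 45.143.164.2: descend 001011011000111110100100 ; hops seen [H1,H0] ; pick H0
  add 45.0.0.0/8 -> H2 at depth 8
  add 113.0.0.0/8 -> H1 at depth 8
  Q 164.23.53.85: descend ε ; hops seen [H1] ; pick H1
  del 113.16.0.0/12 (clear depth 12)
  add 45.142.0.0/15 -> H0 at depth 15
  Q 113.20.112.0: descend 011100010001010001110000 ; hops seen [H1,H1,H0,H0,H5] ; pick H5
  add 45.143.160.0/21 -> H1 at depth 21
  Q 113.20.112.136: descend 011100010001010001110000100010 ; hops seen [H1,H1,H0,H0,H5,H4,H1] ; pick H1

== LOOKUPS ==
["H6","H1","H1","H6","H6","H1","H0","H0","H1","H5","H1"]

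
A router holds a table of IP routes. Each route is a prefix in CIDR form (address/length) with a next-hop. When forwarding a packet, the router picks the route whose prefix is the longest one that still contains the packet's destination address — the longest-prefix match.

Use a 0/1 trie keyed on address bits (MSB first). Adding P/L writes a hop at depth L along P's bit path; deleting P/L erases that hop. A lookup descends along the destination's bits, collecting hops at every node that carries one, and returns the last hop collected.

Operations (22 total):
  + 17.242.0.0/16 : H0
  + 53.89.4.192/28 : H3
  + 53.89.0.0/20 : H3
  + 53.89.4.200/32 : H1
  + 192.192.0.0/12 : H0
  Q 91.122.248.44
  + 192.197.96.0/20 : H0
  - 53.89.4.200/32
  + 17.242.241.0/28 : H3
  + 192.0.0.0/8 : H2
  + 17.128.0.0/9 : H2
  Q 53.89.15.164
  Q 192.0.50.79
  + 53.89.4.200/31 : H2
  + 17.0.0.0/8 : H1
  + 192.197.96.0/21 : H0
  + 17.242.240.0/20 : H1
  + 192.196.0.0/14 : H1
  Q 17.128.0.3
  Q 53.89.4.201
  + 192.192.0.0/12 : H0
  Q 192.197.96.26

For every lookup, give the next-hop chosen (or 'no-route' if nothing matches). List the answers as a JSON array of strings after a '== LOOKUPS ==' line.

Process each operation:
  + 17.242.0.0/16 (H0) depth=16
  + 53.89.4.192/28 (H3) depth=28
  + 53.89.0.0/20 (H3) depth=20
  + 53.89.4.200/32 (H1) depth=32
  + 192.192.0.0/12 (H0) depth=12
  lookup 91.122.248.44: bits 0 walk d0:-→d1:- -> no-route
  + 192.197.96.0/20 (H0) depth=20
  del 53.89.4.200/32 (clear depth 32)
  + 17.242.241.0/28 (H3) depth=28
  + 192.0.0.0/8 (H2) depth=8
  + 17.128.0.0/9 (H2) depth=9
  lookup 53.89.15.164: bits 00110101010110010000 walk d0:-→d1:-→d2:-→d3:-→d4:-→d5:-→d6:-→d7:-→d8:-→d9:-→d10:-→d11:-→d12:-→d13:-→d14:-→d15:-→d16:-→d17:-→d18:-→d19:-→d20:H3 -> H3
  lookup 192.0.50.79: bits 11000000 walk d0:-→d1:-→d2:-→d3:-→d4:-→d5:-→d6:-→d7:-→d8:H2 -> H2
  + 53.89.4.200/31 (H2) depth=31
  + 17.0.0.0/8 (H1) depth=8
  + 192.197.96.0/21 (H0) depth=21
  + 17.242.240.0/20 (H1) depth=20
  + 192.196.0.0/14 (H1) depth=14
  lookup 17.128.0.3: bits 000100011 walk d0:-→d1:-→d2:-→d3:-→d4:-→d5:-→d6:-→d7:-→d8:H1→d9:H2 -> H2
  lookup 53.89.4.201: bits 0011010101011001000001001100100 walk d0:-→d1:-→d2:-→d3:-→d4:-→d5:-→d6:-→d7:-→d8:-→d9:-→d10:-→d11:-→d12:-→d13:-→d14:-→d15:-→d16:-→d17:-→d18:-→d19:-→d20:H3→d21:-→d22:-→d23:-→d24:-→d25:-→d26:-→d27:-→d28:H3→d29:-→d30:-→d31:H2 -> H2
  + 192.192.0.0/12 (H0) depth=12
  lookup 192.197.96.26: bits 110000001100010101100 walk d0:-→d1:-→d2:-→d3:-→d4:-→d5:-→d6:-→d7:-→d8:H2→d9:-→d10:-→d11:-→d12:H0→d13:-→d14:H1→d15:-→d16:-→d17:-→d18:-→d19:-→d20:H0→d21:H0 -> H0

== LOOKUPS ==
["no-route","H3","H2","H2","H2","H0"]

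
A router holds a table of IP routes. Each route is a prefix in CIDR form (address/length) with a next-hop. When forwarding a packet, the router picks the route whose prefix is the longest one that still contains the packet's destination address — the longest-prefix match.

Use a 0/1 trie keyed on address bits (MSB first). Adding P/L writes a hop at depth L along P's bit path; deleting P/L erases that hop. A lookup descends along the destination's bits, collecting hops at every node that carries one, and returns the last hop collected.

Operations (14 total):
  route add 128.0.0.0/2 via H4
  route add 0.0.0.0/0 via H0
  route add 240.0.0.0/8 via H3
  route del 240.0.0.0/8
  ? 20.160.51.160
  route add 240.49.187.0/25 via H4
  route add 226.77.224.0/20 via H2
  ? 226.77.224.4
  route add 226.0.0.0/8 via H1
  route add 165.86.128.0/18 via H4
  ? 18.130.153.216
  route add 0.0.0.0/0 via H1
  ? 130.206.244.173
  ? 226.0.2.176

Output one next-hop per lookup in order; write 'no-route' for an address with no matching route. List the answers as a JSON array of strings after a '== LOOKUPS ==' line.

Apply in order:
  + 128.0.0.0/2 (H4) depth=2
  + 0.0.0.0/0 (H0) depth=0
  + 240.0.0.0/8 (H3) depth=8
  - 240.0.0.0/8 clear@8
  Q 20.160.51.160: descend ε ; hops seen [H0] ; pick H0
  + 240.49.187.0/25 (H4) depth=25
  + 226.77.224.0/20 (H2) depth=20
  Q 226.77.224.4: descend 11100010010011011110 ; hops seen [H0,H2] ; pick H2
  + 226.0.0.0/8 (H1) depth=8
  + 165.86.128.0/18 (H4) depth=18
  Q 18.130.153.216: descend ε ; hops seen [H0] ; pick H0
  + 0.0.0.0/0 (H1) depth=0
  Q 130.206.244.173: descend 10 ; hops seen [H1,H4] ; pick H4
  Q 226.0.2.176: descend 111000100 ; hops seen [H1,H1] ; pick H1

== LOOKUPS ==
["H0","H2","H0","H4","H1"]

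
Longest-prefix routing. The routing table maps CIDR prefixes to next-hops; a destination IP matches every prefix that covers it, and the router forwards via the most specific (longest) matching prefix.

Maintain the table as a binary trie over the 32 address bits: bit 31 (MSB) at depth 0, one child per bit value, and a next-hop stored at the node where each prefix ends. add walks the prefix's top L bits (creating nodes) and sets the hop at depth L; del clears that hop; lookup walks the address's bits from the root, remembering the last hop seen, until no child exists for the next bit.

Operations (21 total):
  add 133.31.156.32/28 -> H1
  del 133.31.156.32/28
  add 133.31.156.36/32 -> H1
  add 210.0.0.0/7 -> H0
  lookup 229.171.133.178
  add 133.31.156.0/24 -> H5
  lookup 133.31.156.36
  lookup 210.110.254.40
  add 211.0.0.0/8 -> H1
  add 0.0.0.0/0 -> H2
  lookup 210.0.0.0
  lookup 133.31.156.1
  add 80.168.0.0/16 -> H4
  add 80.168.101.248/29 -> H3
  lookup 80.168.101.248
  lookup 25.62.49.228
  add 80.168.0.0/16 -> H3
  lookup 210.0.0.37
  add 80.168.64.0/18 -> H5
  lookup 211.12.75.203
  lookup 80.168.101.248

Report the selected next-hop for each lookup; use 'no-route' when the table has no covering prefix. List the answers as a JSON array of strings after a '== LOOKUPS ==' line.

Trace:
  add 133.31.156.32/28 -> H1 at depth 28
  - 133.31.156.32/28 clear@28
  add 133.31.156.36/32 -> H1 at depth 32
  add 210.0.0.0/7 -> H0 at depth 7
  lookup 229.171.133.178: bits 11 walk d0:-→d1:-→d2:- -> no-route
  add 133.31.156.0/24 -> H5 at depth 24
  lookup 133.31.156.36: bits 10000101000111111001110000100100 walk d0:-→d1:-→d2:-→d3:-→d4:-→d5:-→d6:-→d7:-→d8:-→d9:-→d10:-→d11:-→d12:-→d13:-→d14:-→d15:-→d16:-→d17:-→d18:-→d19:-→d20:-→d21:-→d22:-→d23:-→d24:H5→d25:-→d26:-→d27:-→d28:-→d29:-→d30:-→d31:-→d32:H1 -> H1
  lookup 210.110.254.40: bits 1101001 walk d0:-→d1:-→d2:-→d3:-→d4:-→d5:-→d6:-→d7:H0 -> H0
  add 211.0.0.0/8 -> H1 at depth 8
  add 0.0.0.0/0 -> H2 at depth 0
  lookup 210.0.0.0: bits 1101001 walk d0:H2→d1:-→d2:-→d3:-→d4:-→d5:-→d6:-→d7:H0 -> H0
  lookup 133.31.156.1: bits 10000101000111111001110000 walk d0:H2→d1:-→d2:-→d3:-→d4:-→d5:-→d6:-→d7:-→d8:-→d9:-→d10:-→d11:-→d12:-→d13:-→d14:-→d15:-→d16:-→d17:-→d18:-→d19:-→d20:-→d21:-→d22:-→d23:-→d24:H5→d25:-→d26:- -> H5
  add 80.168.0.0/16 -> H4 at depth 16
  add 80.168.101.248/29 -> H3 at depth 29
  lookup 80.168.101.248: bits 01010000101010000110010111111 walk d0:H2→d1:-→d2:-→d3:-→d4:-→d5:-→d6:-→d7:-→d8:-→d9:-→d10:-→d11:-→d12:-→d13:-→d14:-→d15:-→d16:H4→d17:-→d18:-→d19:-→d20:-→d21:-→d22:-→d23:-→d24:-→d25:-→d26:-→d27:-→d28:-→d29:H3 -> H3
  lookup 25.62.49.228: bits 0 walk d0:H2→d1:- -> H2
  add 80.168.0.0/16 -> H3 at depth 16
  lookup 210.0.0.37: bits 1101001 walk d0:H2→d1:-→d2:-→d3:-→d4:-→d5:-→d6:-→d7:H0 -> H0
  add 80.168.64.0/18 -> H5 at depth 18
  lookup 211.12.75.203: bits 11010011 walk d0:H2→d1:-→d2:-→d3:-→d4:-→d5:-→d6:-→d7:H0→d8:H1 -> H1
  lookup 80.168.101.248: bits 01010000101010000110010111111 walk d0:H2→d1:-→d2:-→d3:-→d4:-→d5:-→d6:-→d7:-→d8:-→d9:-→d10:-→d11:-→d12:-→d13:-→d14:-→d15:-→d16:H3→d17:-→d18:H5→d19:-→d20:-→d21:-→d22:-→d23:-→d24:-→d25:-→d26:-→d27:-→d28:-→d29:H3 -> H3

== LOOKUPS ==
["no-route","H1","H0","H0","H5","H3","H2","H0","H1","H3"]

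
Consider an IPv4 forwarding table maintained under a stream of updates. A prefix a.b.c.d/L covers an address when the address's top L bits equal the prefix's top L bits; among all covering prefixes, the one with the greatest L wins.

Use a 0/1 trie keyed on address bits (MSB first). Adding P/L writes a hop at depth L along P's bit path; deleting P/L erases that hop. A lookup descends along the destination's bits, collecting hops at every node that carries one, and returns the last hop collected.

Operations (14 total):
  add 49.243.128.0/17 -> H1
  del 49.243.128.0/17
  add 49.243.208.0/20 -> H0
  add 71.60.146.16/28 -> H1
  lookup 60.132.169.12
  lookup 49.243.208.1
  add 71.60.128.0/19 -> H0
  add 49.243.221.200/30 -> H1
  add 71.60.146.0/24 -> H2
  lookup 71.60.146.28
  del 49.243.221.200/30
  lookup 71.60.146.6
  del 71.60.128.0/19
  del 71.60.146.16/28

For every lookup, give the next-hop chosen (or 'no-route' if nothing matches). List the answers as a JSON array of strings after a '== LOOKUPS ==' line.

Apply in order:
  + 49.243.128.0/17 (H1) depth=17
  - 49.243.128.0/17 clear@17
  + 49.243.208.0/20 (H0) depth=20
  + 71.60.146.16/28 (H1) depth=28
  lookup 60.132.169.12: bits 0011 walk d0:-→d1:-→d2:-→d3:-→d4:- -> no-route
  lookup 49.243.208.1: bits 00110001111100111101 walk d0:-→d1:-→d2:-→d3:-→d4:-→d5:-→d6:-→d7:-→d8:-→d9:-→d10:-→d11:-→d12:-→d13:-→d14:-→d15:-→d16:-→d17:-→d18:-→d19:-→d20:H0 -> H0
  + 71.60.128.0/19 (H0) depth=19
  + 49.243.221.200/30 (H1) depth=30
  + 71.60.146.0/24 (H2) depth=24
  lookup 71.60.146.28: bits 0100011100111100100100100001 walk d0:-→d1:-→d2:-→d3:-→d4:-→d5:-→d6:-→d7:-→d8:-→d9:-→d10:-→d11:-→d12:-→d13:-→d14:-→d15:-→d16:-→d17:-→d18:-→d19:H0→d20:-→d21:-→d22:-→d23:-→d24:H2→d25:-→d26:-→d27:-→d28:H1 -> H1
  - 49.243.221.200/30 clear@30
  lookup 71.60.146.6: bits 010001110011110010010010000 walk d0:-→d1:-→d2:-→d3:-→d4:-→d5:-→d6:-→d7:-→d8:-→d9:-→d10:-→d11:-→d12:-→d13:-→d14:-→d15:-→d16:-→d17:-→d18:-→d19:H0→d20:-→d21:-→d22:-→d23:-→d24:H2→d25:-→d26:-→d27:- -> H2
  - 71.60.128.0/19 clear@19
  - 71.60.146.16/28 clear@28

== LOOKUPS ==
["no-route","H0","H1","H2"]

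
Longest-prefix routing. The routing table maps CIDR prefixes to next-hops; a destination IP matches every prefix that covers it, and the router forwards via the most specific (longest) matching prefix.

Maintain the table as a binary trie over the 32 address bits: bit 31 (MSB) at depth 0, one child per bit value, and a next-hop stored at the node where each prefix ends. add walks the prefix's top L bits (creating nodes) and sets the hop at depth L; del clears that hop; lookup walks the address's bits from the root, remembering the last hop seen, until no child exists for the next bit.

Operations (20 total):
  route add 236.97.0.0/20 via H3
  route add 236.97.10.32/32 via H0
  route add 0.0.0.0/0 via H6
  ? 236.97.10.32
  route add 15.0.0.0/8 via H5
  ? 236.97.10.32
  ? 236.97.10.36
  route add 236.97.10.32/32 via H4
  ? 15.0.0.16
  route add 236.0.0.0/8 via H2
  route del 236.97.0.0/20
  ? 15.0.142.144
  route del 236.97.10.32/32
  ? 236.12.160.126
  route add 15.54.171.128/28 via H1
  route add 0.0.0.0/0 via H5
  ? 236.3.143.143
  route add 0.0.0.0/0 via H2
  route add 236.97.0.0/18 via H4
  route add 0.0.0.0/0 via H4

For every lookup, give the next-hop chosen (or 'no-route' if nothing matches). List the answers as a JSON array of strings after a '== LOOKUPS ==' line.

Apply in order:
  + 236.97.0.0/20 (H3) depth=20
  + 236.97.10.32/32 (H0) depth=32
  + 0.0.0.0/0 (H6) depth=0
  Q 236.97.10.32: descend 11101100011000010000101000100000 ; hops seen [H6,H3,H0] ; pick H0
  + 15.0.0.0/8 (H5) depth=8
  Q 236.97.10.32: descend 11101100011000010000101000100000 ; hops seen [H6,H3,H0] ; pick H0
  Q 236.97.10.36: descend 11101100011000010000101000100 ; hops seen [H6,H3] ; pick H3
  + 236.97.10.32/32 (H4) depth=32
  Q 15.0.0.16: descend 00001111 ; hops seen [H6,H5] ; pick H5
  + 236.0.0.0/8 (H2) depth=8
  del 236.97.0.0/20 (clear depth 20)
  Q 15.0.142.144: descend 00001111 ; hops seen [H6,H5] ; pick H5
  del 236.97.10.32/32 (clear depth 32)
  Q 236.12.160.126: descend 111011000 ; hops seen [H6,H2] ; pick H2
  + 15.54.171.128/28 (H1) depth=28
  + 0.0.0.0/0 (H5) depth=0
  Q 236.3.143.143: descend 111011000 ; hops seen [H5,H2] ; pick H2
  + 0.0.0.0/0 (H2) depth=0
  + 236.97.0.0/18 (H4) depth=18
  + 0.0.0.0/0 (H4) depth=0

== LOOKUPS ==
["H0","H0","H3","H5","H5","H2","H2"]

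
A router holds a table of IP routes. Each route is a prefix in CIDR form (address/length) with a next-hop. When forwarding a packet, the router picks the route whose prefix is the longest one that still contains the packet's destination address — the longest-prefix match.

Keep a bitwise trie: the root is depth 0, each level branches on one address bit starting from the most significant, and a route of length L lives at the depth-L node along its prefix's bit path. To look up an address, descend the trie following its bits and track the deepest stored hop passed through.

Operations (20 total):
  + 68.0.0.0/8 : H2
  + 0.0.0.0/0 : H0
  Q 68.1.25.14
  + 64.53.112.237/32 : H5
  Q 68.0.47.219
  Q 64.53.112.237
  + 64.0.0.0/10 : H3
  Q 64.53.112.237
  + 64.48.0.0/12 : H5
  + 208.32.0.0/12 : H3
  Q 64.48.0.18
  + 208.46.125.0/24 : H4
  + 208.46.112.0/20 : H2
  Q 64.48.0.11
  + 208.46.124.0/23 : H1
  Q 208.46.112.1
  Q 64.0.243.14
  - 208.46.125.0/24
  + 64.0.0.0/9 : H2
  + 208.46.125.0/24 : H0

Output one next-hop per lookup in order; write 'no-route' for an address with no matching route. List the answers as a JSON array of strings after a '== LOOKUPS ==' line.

Trace:
  + 68.0.0.0/8 (H2) depth=8
  + 0.0.0.0/0 (H0) depth=0
  Q 68.1.25.14: descend 01000100 ; hops seen [H0,H2] ; pick H2
  + 64.53.112.237/32 (H5) depth=32
  Q 68.0.47.219: descend 01000100 ; hops seen [H0,H2] ; pick H2
  Q 64.53.112.237: descend 01000000001101010111000011101101 ; hops seen [H0,H5] ; pick H5
  + 64.0.0.0/10 (H3) depth=10
  Q 64.53.112.237: descend 01000000001101010111000011101101 ; hops seen [H0,H3,H5] ; pick H5
  + 64.48.0.0/12 (H5) depth=12
  + 208.32.0.0/12 (H3) depth=12
  Q 64.48.0.18: descend 0100000000110 ; hops seen [H0,H3,H5] ; pick H5
  + 208.46.125.0/24 (H4) depth=24
  + 208.46.112.0/20 (H2) depth=20
  Q 64.48.0.11: descend 0100000000110 ; hops seen [H0,H3,H5] ; pick H5
  + 208.46.124.0/23 (H1) depth=23
  Q 208.46.112.1: descend 11010000001011100111 ; hops seen [H0,H3,H2] ; pick H2
  Q 64.0.243.14: descend 0100000000 ; hops seen [H0,H3] ; pick H3
  del 208.46.125.0/24 (clear depth 24)
  + 64.0.0.0/9 (H2) depth=9
  + 208.46.125.0/24 (H0) depth=24

== LOOKUPS ==
["H2","H2","H5","H5","H5","H5","H2","H3"]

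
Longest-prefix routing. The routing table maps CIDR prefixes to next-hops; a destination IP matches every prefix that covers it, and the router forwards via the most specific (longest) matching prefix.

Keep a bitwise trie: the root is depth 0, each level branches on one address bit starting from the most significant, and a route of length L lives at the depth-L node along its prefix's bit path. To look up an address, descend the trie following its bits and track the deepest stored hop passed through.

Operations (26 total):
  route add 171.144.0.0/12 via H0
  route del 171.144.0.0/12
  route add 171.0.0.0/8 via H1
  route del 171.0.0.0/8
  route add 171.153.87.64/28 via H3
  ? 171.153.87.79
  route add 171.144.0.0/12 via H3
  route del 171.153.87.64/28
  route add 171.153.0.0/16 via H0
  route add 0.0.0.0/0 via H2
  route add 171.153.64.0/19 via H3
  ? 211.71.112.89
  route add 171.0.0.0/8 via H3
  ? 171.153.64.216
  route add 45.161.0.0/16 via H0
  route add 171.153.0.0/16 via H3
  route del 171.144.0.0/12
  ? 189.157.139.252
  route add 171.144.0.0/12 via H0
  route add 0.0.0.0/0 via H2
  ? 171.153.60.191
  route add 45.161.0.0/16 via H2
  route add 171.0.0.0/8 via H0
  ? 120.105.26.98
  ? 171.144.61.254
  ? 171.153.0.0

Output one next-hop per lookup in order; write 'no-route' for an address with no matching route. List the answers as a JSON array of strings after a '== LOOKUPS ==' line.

Process each operation:
  add 171.144.0.0/12 -> H0 at depth 12
  del 171.144.0.0/12 (clear depth 12)
  add 171.0.0.0/8 -> H1 at depth 8
  del 171.0.0.0/8 (clear depth 8)
  add 171.153.87.64/28 -> H3 at depth 28
  ? 171.153.87.79  path d0:-→d1:-→d2:-→d3:-→d4:-→d5:-→d6:-→d7:-→d8:-→d9:-→d10:-→d11:-→d12:-→d13:-→d14:-→d15:-→d16:-→d17:-→d18:-→d19:-→d20:-→d21:-→d22:-→d23:-→d24:-→d25:-→d26:-→d27:-→d28:H3  best=H3
  add 171.144.0.0/12 -> H3 at depth 12
  del 171.153.87.64/28 (clear depth 28)
  add 171.153.0.0/16 -> H0 at depth 16
  add 0.0.0.0/0 -> H2 at depth 0
  add 171.153.64.0/19 -> H3 at depth 19
  ? 211.71.112.89  path d0:H2→d1:-  best=H2
  add 171.0.0.0/8 -> H3 at depth 8
  ? 171.153.64.216  path d0:H2→d1:-→d2:-→d3:-→d4:-→d5:-→d6:-→d7:-→d8:H3→d9:-→d10:-→d11:-→d12:H3→d13:-→d14:-→d15:-→d16:H0→d17:-→d18:-→d19:H3  best=H3
  add 45.161.0.0/16 -> H0 at depth 16
  add 171.153.0.0/16 -> H3 at depth 16
  del 171.144.0.0/12 (clear depth 12)
  ? 189.157.139.252  path d0:H2→d1:-→d2:-→d3:-  best=H2
  add 171.144.0.0/12 -> H0 at depth 12
  add 0.0.0.0/0 -> H2 at depth 0
  ? 171.153.60.191  path d0:H2→d1:-→d2:-→d3:-→d4:-→d5:-→d6:-→d7:-→d8:H3→d9:-→d10:-→d11:-→d12:H0→d13:-→d14:-→d15:-→d16:H3→d17:-  best=H3
  add 45.161.0.0/16 -> H2 at depth 16
  add 171.0.0.0/8 -> H0 at depth 8
  ? 120.105.26.98  path d0:H2→d1:-  best=H2
  ? 171.144.61.254  path d0:H2→d1:-→d2:-→d3:-→d4:-→d5:-→d6:-→d7:-→d8:H0→d9:-→d10:-→d11:-→d12:H0  best=H0
  ? 171.153.0.0  path d0:H2→d1:-→d2:-→d3:-→d4:-→d5:-→d6:-→d7:-→d8:H0→d9:-→d10:-→d11:-→d12:H0→d13:-→d14:-→d15:-→d16:H3→d17:-  best=H3

== LOOKUPS ==
["H3","H2","H3","H2","H3","H2","H0","H3"]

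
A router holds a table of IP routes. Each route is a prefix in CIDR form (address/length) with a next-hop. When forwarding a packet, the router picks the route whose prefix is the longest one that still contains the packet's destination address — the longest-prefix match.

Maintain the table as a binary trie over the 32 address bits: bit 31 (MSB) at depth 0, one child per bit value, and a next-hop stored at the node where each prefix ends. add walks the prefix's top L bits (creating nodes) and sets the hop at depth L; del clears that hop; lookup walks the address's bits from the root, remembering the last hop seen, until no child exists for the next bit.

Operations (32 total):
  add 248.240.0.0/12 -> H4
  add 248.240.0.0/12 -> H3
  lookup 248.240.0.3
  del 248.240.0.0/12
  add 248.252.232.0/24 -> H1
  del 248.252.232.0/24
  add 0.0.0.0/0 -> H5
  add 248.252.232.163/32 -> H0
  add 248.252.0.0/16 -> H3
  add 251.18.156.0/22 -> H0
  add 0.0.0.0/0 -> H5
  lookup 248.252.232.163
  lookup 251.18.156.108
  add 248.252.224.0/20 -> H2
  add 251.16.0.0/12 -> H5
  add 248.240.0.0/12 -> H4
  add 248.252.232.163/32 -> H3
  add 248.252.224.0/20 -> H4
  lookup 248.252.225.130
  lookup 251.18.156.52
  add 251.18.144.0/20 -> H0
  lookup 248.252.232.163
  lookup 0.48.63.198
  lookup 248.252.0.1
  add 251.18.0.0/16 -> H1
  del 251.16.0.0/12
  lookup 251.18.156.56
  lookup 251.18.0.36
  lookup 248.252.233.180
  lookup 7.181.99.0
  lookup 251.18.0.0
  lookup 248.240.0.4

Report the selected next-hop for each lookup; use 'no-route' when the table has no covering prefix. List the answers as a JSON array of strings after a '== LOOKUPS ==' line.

Process each operation:
  add 248.240.0.0/12 -> H4 at depth 12
  add 248.240.0.0/12 -> H3 at depth 12
  ? 248.240.0.3  path d0:-→d1:-→d2:-→d3:-→d4:-→d5:-→d6:-→d7:-→d8:-→d9:-→d10:-→d11:-→d12:H3  best=H3
  - 248.240.0.0/12 clear@12
  add 248.252.232.0/24 -> H1 at depth 24
  - 248.252.232.0/24 clear@24
  add 0.0.0.0/0 -> H5 at depth 0
  add 248.252.232.163/32 -> H0 at depth 32
  add 248.252.0.0/16 -> H3 at depth 16
  add 251.18.156.0/22 -> H0 at depth 22
  add 0.0.0.0/0 -> H5 at depth 0
  ? 248.252.232.163  path d0:H5→d1:-→d2:-→d3:-→d4:-→d5:-→d6:-→d7:-→d8:-→d9:-→d10:-→d11:-→d12:-→d13:-→d14:-→d15:-→d16:H3→d17:-→d18:-→d19:-→d20:-→d21:-→d22:-→d23:-→d24:-→d25:-→d26:-→d27:-→d28:-→d29:-→d30:-→d31:-→d32:H0  best=H0
  ? 251.18.156.108  path d0:H5→d1:-→d2:-→d3:-→d4:-→d5:-→d6:-→d7:-→d8:-→d9:-→d10:-→d11:-→d12:-→d13:-→d14:-→d15:-→d16:-→d17:-→d18:-→d19:-→d20:-→d21:-→d22:H0  best=H0
  add 248.252.224.0/20 -> H2 at depth 20
  add 251.16.0.0/12 -> H5 at depth 12
  add 248.240.0.0/12 -> H4 at depth 12
  add 248.252.232.163/32 -> H3 at depth 32
  add 248.252.224.0/20 -> H4 at depth 20
  ? 248.252.225.130  path d0:H5→d1:-→d2:-→d3:-→d4:-→d5:-→d6:-→d7:-→d8:-→d9:-→d10:-→d11:-→d12:H4→d13:-→d14:-→d15:-→d16:H3→d17:-→d18:-→d19:-→d20:H4  best=H4
  ? 251.18.156.52  path d0:H5→d1:-→d2:-→d3:-→d4:-→d5:-→d6:-→d7:-→d8:-→d9:-→d10:-→d11:-→d12:H5→d13:-→d14:-→d15:-→d16:-→d17:-→d18:-→d19:-→d20:-→d21:-→d22:H0  best=H0
  add 251.18.144.0/20 -> H0 at depth 20
  ? 248.252.232.163  path d0:H5→d1:-→d2:-→d3:-→d4:-→d5:-→d6:-→d7:-→d8:-→d9:-→d10:-→d11:-→d12:H4→d13:-→d14:-→d15:-→d16:H3→d17:-→d18:-→d19:-→d20:H4→d21:-→d22:-→d23:-→d24:-→d25:-→d26:-→d27:-→d28:-→d29:-→d30:-→d31:-→d32:H3  best=H3
  ? 0.48.63.198  path d0:H5  best=H5
  ? 248.252.0.1  path d0:H5→d1:-→d2:-→d3:-→d4:-→d5:-→d6:-→d7:-→d8:-→d9:-→d10:-→d11:-→d12:H4→d13:-→d14:-→d15:-→d16:H3  best=H3
  add 251.18.0.0/16 -> H1 at depth 16
  - 251.16.0.0/12 clear@12
  ? 251.18.156.56  path d0:H5→d1:-→d2:-→d3:-→d4:-→d5:-→d6:-→d7:-→d8:-→d9:-→d10:-→d11:-→d12:-→d13:-→d14:-→d15:-→d16:H1→d17:-→d18:-→d19:-→d20:H0→d21:-→d22:H0  best=H0
  ? 251.18.0.36  path d0:H5→d1:-→d2:-→d3:-→d4:-→d5:-→d6:-→d7:-→d8:-→d9:-→d10:-→d11:-→d12:-→d13:-→d14:-→d15:-→d16:H1  best=H1
  ? 248.252.233.180  path d0:H5→d1:-→d2:-→d3:-→d4:-→d5:-→d6:-→d7:-→d8:-→d9:-→d10:-→d11:-→d12:H4→d13:-→d14:-→d15:-→d16:H3→d17:-→d18:-→d19:-→d20:H4→d21:-→d22:-→d23:-  best=H4
  ? 7.181.99.0  path d0:H5  best=H5
  ? 251.18.0.0  path d0:H5→d1:-→d2:-→d3:-→d4:-→d5:-→d6:-→d7:-→d8:-→d9:-→d10:-→d11:-→d12:-→d13:-→d14:-→d15:-→d16:H1  best=H1
  ? 248.240.0.4  path d0:H5→d1:-→d2:-→d3:-→d4:-→d5:-→d6:-→d7:-→d8:-→d9:-→d10:-→d11:-→d12:H4  best=H4

== LOOKUPS ==
["H3","H0","H0","H4","H0","H3","H5","H3","H0","H1","H4","H5","H1","H4"]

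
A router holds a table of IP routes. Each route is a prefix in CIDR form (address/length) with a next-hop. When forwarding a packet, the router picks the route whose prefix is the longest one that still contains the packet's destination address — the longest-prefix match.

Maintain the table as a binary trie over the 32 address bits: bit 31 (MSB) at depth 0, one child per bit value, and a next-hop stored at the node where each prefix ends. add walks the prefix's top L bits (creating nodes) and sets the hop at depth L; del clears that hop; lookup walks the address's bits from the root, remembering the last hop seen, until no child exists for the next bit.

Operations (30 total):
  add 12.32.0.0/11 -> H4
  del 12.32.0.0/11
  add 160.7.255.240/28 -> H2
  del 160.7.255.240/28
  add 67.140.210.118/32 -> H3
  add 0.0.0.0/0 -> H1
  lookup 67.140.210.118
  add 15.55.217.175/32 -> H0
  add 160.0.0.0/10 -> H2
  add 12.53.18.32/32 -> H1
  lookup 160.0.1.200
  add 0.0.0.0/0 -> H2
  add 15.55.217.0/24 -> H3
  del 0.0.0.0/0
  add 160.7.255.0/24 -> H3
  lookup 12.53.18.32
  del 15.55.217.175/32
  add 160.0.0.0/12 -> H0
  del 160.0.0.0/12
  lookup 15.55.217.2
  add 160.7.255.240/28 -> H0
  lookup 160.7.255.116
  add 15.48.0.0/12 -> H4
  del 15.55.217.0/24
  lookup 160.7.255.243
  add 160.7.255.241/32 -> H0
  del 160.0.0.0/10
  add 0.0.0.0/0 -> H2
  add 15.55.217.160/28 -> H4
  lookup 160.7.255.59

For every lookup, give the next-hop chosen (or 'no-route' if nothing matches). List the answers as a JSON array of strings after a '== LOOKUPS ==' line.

Trace:
  add 12.32.0.0/11 -> H4 at depth 11
  del 12.32.0.0/11 (clear depth 11)
  add 160.7.255.240/28 -> H2 at depth 28
  del 160.7.255.240/28 (clear depth 28)
  add 67.140.210.118/32 -> H3 at depth 32
  add 0.0.0.0/0 -> H1 at depth 0
  Q 67.140.210.118: descend 01000011100011001101001001110110 ; hops seen [H1,H3] ; pick H3
  add 15.55.217.175/32 -> H0 at depth 32
  add 160.0.0.0/10 -> H2 at depth 10
  add 12.53.18.32/32 -> H1 at depth 32
  Q 160.0.1.200: descend 1010000000000 ; hops seen [H1,H2] ; pick H2
  add 0.0.0.0/0 -> H2 at depth 0
  add 15.55.217.0/24 -> H3 at depth 24
  del 0.0.0.0/0 (clear depth 0)
  add 160.7.255.0/24 -> H3 at depth 24
  Q 12.53.18.32: descend 00001100001101010001001000100000 ; hops seen [H1] ; pick H1
  del 15.55.217.175/32 (clear depth 32)
  add 160.0.0.0/12 -> H0 at depth 12
  del 160.0.0.0/12 (clear depth 12)
  Q 15.55.217.2: descend 000011110011011111011001 ; hops seen [H3] ; pick H3
  add 160.7.255.240/28 -> H0 at depth 28
  Q 160.7.255.116: descend 101000000000011111111111 ; hops seen [H2,H3] ; pick H3
  add 15.48.0.0/12 -> H4 at depth 12
  del 15.55.217.0/24 (clear depth 24)
  Q 160.7.255.243: descend 1010000000000111111111111111 ; hops seen [H2,H3,H0] ; pick H0
  add 160.7.255.241/32 -> H0 at depth 32
  del 160.0.0.0/10 (clear depth 10)
  add 0.0.0.0/0 -> H2 at depth 0
  add 15.55.217.160/28 -> H4 at depth 28
  Q 160.7.255.59: descend 101000000000011111111111 ; hops seen [H2,H3] ; pick H3

== LOOKUPS ==
["H3","H2","H1","H3","H3","H0","H3"]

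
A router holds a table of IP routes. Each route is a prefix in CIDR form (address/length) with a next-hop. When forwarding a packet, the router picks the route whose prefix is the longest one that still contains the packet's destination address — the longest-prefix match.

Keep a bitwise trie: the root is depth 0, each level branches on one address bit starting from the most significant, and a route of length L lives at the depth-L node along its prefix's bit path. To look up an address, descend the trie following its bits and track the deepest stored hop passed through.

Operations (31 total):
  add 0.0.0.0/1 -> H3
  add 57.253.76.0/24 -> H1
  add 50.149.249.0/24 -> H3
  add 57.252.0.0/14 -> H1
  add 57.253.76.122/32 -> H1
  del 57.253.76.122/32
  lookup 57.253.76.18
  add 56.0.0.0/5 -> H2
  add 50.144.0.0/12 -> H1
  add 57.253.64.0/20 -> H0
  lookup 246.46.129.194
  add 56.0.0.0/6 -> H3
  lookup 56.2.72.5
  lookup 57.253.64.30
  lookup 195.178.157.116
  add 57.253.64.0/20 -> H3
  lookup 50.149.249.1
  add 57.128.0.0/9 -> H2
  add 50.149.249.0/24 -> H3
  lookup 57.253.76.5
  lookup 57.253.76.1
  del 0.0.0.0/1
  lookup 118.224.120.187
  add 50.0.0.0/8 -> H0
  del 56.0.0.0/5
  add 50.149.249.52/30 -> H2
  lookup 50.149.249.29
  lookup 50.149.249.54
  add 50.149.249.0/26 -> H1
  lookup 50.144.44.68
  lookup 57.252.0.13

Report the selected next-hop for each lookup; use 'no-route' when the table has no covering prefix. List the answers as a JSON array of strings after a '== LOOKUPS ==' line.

Apply in order:
  add 0.0.0.0/1 -> H3 at depth 1
  add 57.253.76.0/24 -> H1 at depth 24
  add 50.149.249.0/24 -> H3 at depth 24
  add 57.252.0.0/14 -> H1 at depth 14
  add 57.253.76.122/32 -> H1 at depth 32
  - 57.253.76.122/32 clear@32
  lookup 57.253.76.18: bits 0011100111111101010011000 walk d0:-→d1:H3→d2:-→d3:-→d4:-→d5:-→d6:-→d7:-→d8:-→d9:-→d10:-→d11:-→d12:-→d13:-→d14:H1→d15:-→d16:-→d17:-→d18:-→d19:-→d20:-→d21:-→d22:-→d23:-→d24:H1→d25:- -> H1
  add 56.0.0.0/5 -> H2 at depth 5
  add 50.144.0.0/12 -> H1 at depth 12
  add 57.253.64.0/20 -> H0 at depth 20
  lookup 246.46.129.194: bits ε walk d0:- -> no-route
  add 56.0.0.0/6 -> H3 at depth 6
  lookup 56.2.72.5: bits 0011100 walk d0:-→d1:H3→d2:-→d3:-→d4:-→d5:H2→d6:H3→d7:- -> H3
  lookup 57.253.64.30: bits 00111001111111010100 walk d0:-→d1:H3→d2:-→d3:-→d4:-→d5:H2→d6:H3→d7:-→d8:-→d9:-→d10:-→d11:-→d12:-→d13:-→d14:H1→d15:-→d16:-→d17:-→d18:-→d19:-→d20:H0 -> H0
  lookup 195.178.157.116: bits ε walk d0:- -> no-route
  add 57.253.64.0/20 -> H3 at depth 20
  lookup 50.149.249.1: bits 001100101001010111111001 walk d0:-→d1:H3→d2:-→d3:-→d4:-→d5:-→d6:-→d7:-→d8:-→d9:-→d10:-→d11:-→d12:H1→d13:-→d14:-→d15:-→d16:-→d17:-→d18:-→d19:-→d20:-→d21:-→d22:-→d23:-→d24:H3 -> H3
  add 57.128.0.0/9 -> H2 at depth 9
  add 50.149.249.0/24 -> H3 at depth 24
  lookup 57.253.76.5: bits 0011100111111101010011000 walk d0:-→d1:H3→d2:-→d3:-→d4:-→d5:H2→d6:H3→d7:-→d8:-→d9:H2→d10:-→d11:-→d12:-→d13:-→d14:H1→d15:-→d16:-→d17:-→d18:-→d19:-→d20:H3→d21:-→d22:-→d23:-→d24:H1→d25:- -> H1
  lookup 57.253.76.1: bits 0011100111111101010011000 walk d0:-→d1:H3→d2:-→d3:-→d4:-→d5:H2→d6:H3→d7:-→d8:-→d9:H2→d10:-→d11:-→d12:-→d13:-→d14:H1→d15:-→d16:-→d17:-→d18:-→d19:-→d20:H3→d21:-→d22:-→d23:-→d24:H1→d25:- -> H1
  - 0.0.0.0/1 clear@1
  lookup 118.224.120.187: bits 0 walk d0:-→d1:- -> no-route
  add 50.0.0.0/8 -> H0 at depth 8
  - 56.0.0.0/5 clear@5
  add 50.149.249.52/30 -> H2 at depth 30
  lookup 50.149.249.29: bits 00110010100101011111100100 walk d0:-→d1:-→d2:-→d3:-→d4:-→d5:-→d6:-→d7:-→d8:H0→d9:-→d10:-→d11:-→d12:H1→d13:-→d14:-→d15:-→d16:-→d17:-→d18:-→d19:-→d20:-→d21:-→d22:-→d23:-→d24:H3→d25:-→d26:- -> H3
  lookup 50.149.249.54: bits 001100101001010111111001001101 walk d0:-→d1:-→d2:-→d3:-→d4:-→d5:-→d6:-→d7:-→d8:H0→d9:-→d10:-→d11:-→d12:H1→d13:-→d14:-→d15:-→d16:-→d17:-→d18:-→d19:-→d20:-→d21:-→d22:-→d23:-→d24:H3→d25:-→d26:-→d27:-→d28:-→d29:-→d30:H2 -> H2
  add 50.149.249.0/26 -> H1 at depth 26
  lookup 50.144.44.68: bits 0011001010010 walk d0:-→d1:-→d2:-→d3:-→d4:-→d5:-→d6:-→d7:-→d8:H0→d9:-→d10:-→d11:-→d12:H1→d13:- -> H1
  lookup 57.252.0.13: bits 001110011111110 walk d0:-→d1:-→d2:-→d3:-→d4:-→d5:-→d6:H3→d7:-→d8:-→d9:H2→d10:-→d11:-→d12:-→d13:-→d14:H1→d15:- -> H1

== LOOKUPS ==
["H1","no-route","H3","H0","no-route","H3","H1","H1","no-route","H3","H2","H1","H1"]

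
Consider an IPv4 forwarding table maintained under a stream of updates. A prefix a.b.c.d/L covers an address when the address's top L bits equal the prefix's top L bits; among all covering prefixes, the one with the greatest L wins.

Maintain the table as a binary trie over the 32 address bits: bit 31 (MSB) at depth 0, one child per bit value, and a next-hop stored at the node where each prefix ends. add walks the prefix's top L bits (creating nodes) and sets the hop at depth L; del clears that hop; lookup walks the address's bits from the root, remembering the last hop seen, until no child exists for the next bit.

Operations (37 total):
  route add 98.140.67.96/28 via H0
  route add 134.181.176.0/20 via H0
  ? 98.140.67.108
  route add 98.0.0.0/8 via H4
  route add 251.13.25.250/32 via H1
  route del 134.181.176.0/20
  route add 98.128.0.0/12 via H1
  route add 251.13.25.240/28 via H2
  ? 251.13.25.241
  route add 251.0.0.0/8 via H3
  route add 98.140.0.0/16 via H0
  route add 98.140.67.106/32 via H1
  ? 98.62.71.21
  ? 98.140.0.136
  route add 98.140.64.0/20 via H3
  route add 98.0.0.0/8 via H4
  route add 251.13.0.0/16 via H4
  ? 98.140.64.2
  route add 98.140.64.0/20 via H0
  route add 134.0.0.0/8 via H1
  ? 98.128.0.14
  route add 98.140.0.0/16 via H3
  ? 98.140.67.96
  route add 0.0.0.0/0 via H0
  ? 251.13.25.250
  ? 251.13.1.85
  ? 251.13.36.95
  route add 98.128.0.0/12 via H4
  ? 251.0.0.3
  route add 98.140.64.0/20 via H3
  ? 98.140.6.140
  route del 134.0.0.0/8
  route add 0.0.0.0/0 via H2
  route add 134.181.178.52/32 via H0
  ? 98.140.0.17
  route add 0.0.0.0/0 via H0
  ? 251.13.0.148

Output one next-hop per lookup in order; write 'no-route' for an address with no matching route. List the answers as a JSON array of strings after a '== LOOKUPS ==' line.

Trace:
  add 98.140.67.96/28 -> H0 at depth 28
  add 134.181.176.0/20 -> H0 at depth 20
  ? 98.140.67.108  path d0:-→d1:-→d2:-→d3:-→d4:-→d5:-→d6:-→d7:-→d8:-→d9:-→d10:-→d11:-→d12:-→d13:-→d14:-→d15:-→d16:-→d17:-→d18:-→d19:-→d20:-→d21:-→d22:-→d23:-→d24:-→d25:-→d26:-→d27:-→d28:H0  best=H0
  add 98.0.0.0/8 -> H4 at depth 8
  add 251.13.25.250/32 -> H1 at depth 32
  - 134.181.176.0/20 clear@20
  add 98.128.0.0/12 -> H1 at depth 12
  add 251.13.25.240/28 -> H2 at depth 28
  ? 251.13.25.241  path d0:-→d1:-→d2:-→d3:-→d4:-→d5:-→d6:-→d7:-→d8:-→d9:-→d10:-→d11:-→d12:-→d13:-→d14:-→d15:-→d16:-→d17:-→d18:-→d19:-→d20:-→d21:-→d22:-→d23:-→d24:-→d25:-→d26:-→d27:-→d28:H2  best=H2
  add 251.0.0.0/8 -> H3 at depth 8
  add 98.140.0.0/16 -> H0 at depth 16
  add 98.140.67.106/32 -> H1 at depth 32
  ? 98.62.71.21  path d0:-→d1:-→d2:-→d3:-→d4:-→d5:-→d6:-→d7:-→d8:H4  best=H4
  ? 98.140.0.136  path d0:-→d1:-→d2:-→d3:-→d4:-→d5:-→d6:-→d7:-→d8:H4→d9:-→d10:-→d11:-→d12:H1→d13:-→d14:-→d15:-→d16:H0→d17:-  best=H0
  add 98.140.64.0/20 -> H3 at depth 20
  add 98.0.0.0/8 -> H4 at depth 8
  add 251.13.0.0/16 -> H4 at depth 16
  ? 98.140.64.2  path d0:-→d1:-→d2:-→d3:-→d4:-→d5:-→d6:-→d7:-→d8:H4→d9:-→d10:-→d11:-→d12:H1→d13:-→d14:-→d15:-→d16:H0→d17:-→d18:-→d19:-→d20:H3→d21:-→d22:-  best=H3
  add 98.140.64.0/20 -> H0 at depth 20
  add 134.0.0.0/8 -> H1 at depth 8
  ? 98.128.0.14  path d0:-→d1:-→d2:-→d3:-→d4:-→d5:-→d6:-→d7:-→d8:H4→d9:-→d10:-→d11:-→d12:H1  best=H1
  add 98.140.0.0/16 -> H3 at depth 16
  ? 98.140.67.96  path d0:-→d1:-→d2:-→d3:-→d4:-→d5:-→d6:-→d7:-→d8:H4→d9:-→d10:-→d11:-→d12:H1→d13:-→d14:-→d15:-→d16:H3→d17:-→d18:-→d19:-→d20:H0→d21:-→d22:-→d23:-→d24:-→d25:-→d26:-→d27:-→d28:H0  best=H0
  add 0.0.0.0/0 -> H0 at depth 0
  ? 251.13.25.250  path d0:H0→d1:-→d2:-→d3:-→d4:-→d5:-→d6:-→d7:-→d8:H3→d9:-→d10:-→d11:-→d12:-→d13:-→d14:-→d15:-→d16:H4→d17:-→d18:-→d19:-→d20:-→d21:-→d22:-→d23:-→d24:-→d25:-→d26:-→d27:-→d28:H2→d29:-→d30:-→d31:-→d32:H1  best=H1
  ? 251.13.1.85  path d0:H0→d1:-→d2:-→d3:-→d4:-→d5:-→d6:-→d7:-→d8:H3→d9:-→d10:-→d11:-→d12:-→d13:-→d14:-→d15:-→d16:H4→d17:-→d18:-→d19:-  best=H4
  ? 251.13.36.95  path d0:H0→d1:-→d2:-→d3:-→d4:-→d5:-→d6:-→d7:-→d8:H3→d9:-→d10:-→d11:-→d12:-→d13:-→d14:-→d15:-→d16:H4→d17:-→d18:-  best=H4
  add 98.128.0.0/12 -> H4 at depth 12
  ? 251.0.0.3  path d0:H0→d1:-→d2:-→d3:-→d4:-→d5:-→d6:-→d7:-→d8:H3→d9:-→d10:-→d11:-→d12:-  best=H3
  add 98.140.64.0/20 -> H3 at depth 20
  ? 98.140.6.140  path d0:H0→d1:-→d2:-→d3:-→d4:-→d5:-→d6:-→d7:-→d8:H4→d9:-→d10:-→d11:-→d12:H4→d13:-→d14:-→d15:-→d16:H3→d17:-  best=H3
  - 134.0.0.0/8 clear@8
  add 0.0.0.0/0 -> H2 at depth 0
  add 134.181.178.52/32 -> H0 at depth 32
  ? 98.140.0.17  path d0:H2→d1:-→d2:-→d3:-→d4:-→d5:-→d6:-→d7:-→d8:H4→d9:-→d10:-→d11:-→d12:H4→d13:-→d14:-→d15:-→d16:H3→d17:-  best=H3
  add 0.0.0.0/0 -> H0 at depth 0
  ? 251.13.0.148  path d0:H0→d1:-→d2:-→d3:-→d4:-→d5:-→d6:-→d7:-→d8:H3→d9:-→d10:-→d11:-→d12:-→d13:-→d14:-→d15:-→d16:H4→d17:-→d18:-→d19:-  best=H4

== LOOKUPS ==
["H0","H2","H4","H0","H3","H1","H0","H1","H4","H4","H3","H3","H3","H4"]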